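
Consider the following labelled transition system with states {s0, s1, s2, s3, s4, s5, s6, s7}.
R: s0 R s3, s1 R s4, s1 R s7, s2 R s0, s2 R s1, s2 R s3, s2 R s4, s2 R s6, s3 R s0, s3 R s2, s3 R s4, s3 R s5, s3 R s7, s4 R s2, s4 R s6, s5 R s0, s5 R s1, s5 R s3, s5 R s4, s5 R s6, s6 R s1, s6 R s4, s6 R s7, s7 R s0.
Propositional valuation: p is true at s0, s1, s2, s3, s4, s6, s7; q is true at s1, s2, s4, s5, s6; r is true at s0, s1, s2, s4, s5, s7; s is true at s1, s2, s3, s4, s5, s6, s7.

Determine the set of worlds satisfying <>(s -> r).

Let φ = <>(s -> r). Evaluate φ at each world:
  s0 (successors {s3}): φ is false.
  s1 (successors {s4, s7}): φ is true.
  s2 (successors {s0, s1, s3, s4, s6}): φ is true.
  s3 (successors {s0, s2, s4, s5, s7}): φ is true.
  s4 (successors {s2, s6}): φ is true.
  s5 (successors {s0, s1, s3, s4, s6}): φ is true.
  s6 (successors {s1, s4, s7}): φ is true.
  s7 (successors {s0}): φ is true.
For instance, at s4:
  At s4: <>(s -> r) requires s -> r at some successor in {s2, s6}.
    s -> r holds at s2, so <>(s -> r) is true at s4.
Satisfying worlds: {s1, s2, s3, s4, s5, s6, s7}

s1, s2, s3, s4, s5, s6, s7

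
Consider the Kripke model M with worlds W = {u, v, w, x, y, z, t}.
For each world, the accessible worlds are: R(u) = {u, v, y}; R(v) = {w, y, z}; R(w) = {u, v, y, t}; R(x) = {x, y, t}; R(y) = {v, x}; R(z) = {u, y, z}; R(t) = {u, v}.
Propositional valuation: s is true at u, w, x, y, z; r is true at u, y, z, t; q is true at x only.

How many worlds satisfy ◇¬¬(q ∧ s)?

Let φ = ◇¬¬(q ∧ s). Evaluate φ at each world:
  u (successors {u, v, y}): φ is false.
  v (successors {w, y, z}): φ is false.
  w (successors {u, v, y, t}): φ is false.
  x (successors {x, y, t}): φ is true.
  y (successors {v, x}): φ is true.
  z (successors {u, y, z}): φ is false.
  t (successors {u, v}): φ is false.
For instance, at y:
  At y: ◇¬¬(q ∧ s) requires ¬¬(q ∧ s) at some successor in {v, x}.
    ¬¬(q ∧ s) holds at x, so ◇¬¬(q ∧ s) is true at y.
Satisfying worlds: {x, y}

2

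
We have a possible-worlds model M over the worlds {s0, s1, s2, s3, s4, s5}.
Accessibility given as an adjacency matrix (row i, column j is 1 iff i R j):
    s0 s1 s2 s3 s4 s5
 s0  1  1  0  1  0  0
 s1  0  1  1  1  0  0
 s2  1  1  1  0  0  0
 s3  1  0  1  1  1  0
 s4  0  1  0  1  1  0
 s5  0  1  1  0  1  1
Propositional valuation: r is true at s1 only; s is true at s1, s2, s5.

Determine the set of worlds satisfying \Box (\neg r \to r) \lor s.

s1, s2, s5

Let φ = \Box (\neg r \to r) \lor s. Evaluate φ at each world:
  s0 (successors {s0, s1, s3}): φ is false.
  s1 (successors {s1, s2, s3}): φ is true.
  s2 (successors {s0, s1, s2}): φ is true.
  s3 (successors {s0, s2, s3, s4}): φ is false.
  s4 (successors {s1, s3, s4}): φ is false.
  s5 (successors {s1, s2, s4, s5}): φ is true.
For instance, at s3:
  At s3: \Box (\neg r \to r) is false, s is false, so \Box (\neg r \to r) \lor s is false.
    At s3: \Box (\neg r \to r) requires \neg r \to r at every successor {s0, s2, s3, s4}.
      \neg r \to r fails at s0, so \Box (\neg r \to r) is false at s3.
Satisfying worlds: {s1, s2, s5}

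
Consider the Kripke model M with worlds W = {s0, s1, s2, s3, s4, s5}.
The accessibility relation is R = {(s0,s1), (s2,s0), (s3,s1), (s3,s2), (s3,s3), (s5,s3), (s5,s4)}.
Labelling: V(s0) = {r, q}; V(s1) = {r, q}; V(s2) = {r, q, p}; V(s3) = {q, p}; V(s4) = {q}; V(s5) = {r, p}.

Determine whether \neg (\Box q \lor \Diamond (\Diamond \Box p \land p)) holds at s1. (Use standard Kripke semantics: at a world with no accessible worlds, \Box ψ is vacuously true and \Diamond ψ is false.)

At s1: \Box q \lor \Diamond (\Diamond \Box p \land p) is true, so \neg (\Box q \lor \Diamond (\Diamond \Box p \land p)) is false.
  At s1: \Box q is true, \Diamond (\Diamond \Box p \land p) is false, so \Box q \lor \Diamond (\Diamond \Box p \land p) is true.
    At s1: no accessible worlds, so \Box q holds vacuously.
    At s1: no accessible worlds, so \Diamond (\Diamond \Box p \land p) is false.

No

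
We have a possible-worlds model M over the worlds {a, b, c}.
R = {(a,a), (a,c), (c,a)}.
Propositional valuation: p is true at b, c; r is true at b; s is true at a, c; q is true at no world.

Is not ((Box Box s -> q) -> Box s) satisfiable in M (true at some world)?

Let φ = not ((Box Box s -> q) -> Box s). Evaluate φ at each world:
  a (successors {a, c}): φ is false.
  b (successors ∅): φ is false.
  c (successors {a}): φ is false.
For instance, at c:
  At c: (Box Box s -> q) -> Box s is true, so not ((Box Box s -> q) -> Box s) is false.
    At c: Box Box s -> q is false, Box s is true, so (Box Box s -> q) -> Box s is true.
      At c: Box Box s is true, q is false, so Box Box s -> q is false.
      At c: Box s requires s at every successor {a}.
        At a: s is true.
      So Box s is true at c.

No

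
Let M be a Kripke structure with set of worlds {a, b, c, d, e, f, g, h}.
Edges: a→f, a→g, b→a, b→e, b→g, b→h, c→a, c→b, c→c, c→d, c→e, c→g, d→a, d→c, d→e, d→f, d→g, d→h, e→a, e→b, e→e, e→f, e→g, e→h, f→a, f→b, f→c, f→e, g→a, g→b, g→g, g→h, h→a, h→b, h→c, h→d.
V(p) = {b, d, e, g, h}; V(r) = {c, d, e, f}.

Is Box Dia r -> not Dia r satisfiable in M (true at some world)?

Yes

Let φ = Box Dia r -> not Dia r. Evaluate φ at each world:
  a (successors {f, g}): φ is true.
  b (successors {a, e, g, h}): φ is true.
  c (successors {a, b, c, d, e, g}): φ is true.
  d (successors {a, c, e, f, g, h}): φ is true.
  e (successors {a, b, e, f, g, h}): φ is true.
  f (successors {a, b, c, e}): φ is false.
  g (successors {a, b, g, h}): φ is true.
  h (successors {a, b, c, d}): φ is false.
Detail at a (witness):
  At a: Box Dia r is false, not Dia r is false, so Box Dia r -> not Dia r is true.
    At a: Box Dia r requires Dia r at every successor {f, g}.
      Dia r fails at g, so Box Dia r is false at a.
    At a: Dia r is true, so not Dia r is false.
      At a: Dia r requires r at some successor in {f, g}.
        r holds at f, so Dia r is true at a.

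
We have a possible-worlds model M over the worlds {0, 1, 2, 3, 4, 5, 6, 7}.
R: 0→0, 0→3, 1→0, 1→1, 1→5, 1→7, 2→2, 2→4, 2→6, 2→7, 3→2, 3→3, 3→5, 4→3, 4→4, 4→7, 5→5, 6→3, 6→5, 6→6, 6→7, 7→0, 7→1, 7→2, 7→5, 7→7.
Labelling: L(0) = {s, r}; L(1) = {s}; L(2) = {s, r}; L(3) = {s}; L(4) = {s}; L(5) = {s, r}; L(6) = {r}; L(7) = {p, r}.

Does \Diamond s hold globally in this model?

Yes

Let φ = \Diamond s. Evaluate φ at each world:
  0 (successors {0, 3}): φ is true.
  1 (successors {0, 1, 5, 7}): φ is true.
  2 (successors {2, 4, 6, 7}): φ is true.
  3 (successors {2, 3, 5}): φ is true.
  4 (successors {3, 4, 7}): φ is true.
  5 (successors {5}): φ is true.
  6 (successors {3, 5, 6, 7}): φ is true.
  7 (successors {0, 1, 2, 5, 7}): φ is true.
For instance, at 7:
  At 7: \Diamond s requires s at some successor in {0, 1, 2, 5, 7}.
    s holds at 0, so \Diamond s is true at 7.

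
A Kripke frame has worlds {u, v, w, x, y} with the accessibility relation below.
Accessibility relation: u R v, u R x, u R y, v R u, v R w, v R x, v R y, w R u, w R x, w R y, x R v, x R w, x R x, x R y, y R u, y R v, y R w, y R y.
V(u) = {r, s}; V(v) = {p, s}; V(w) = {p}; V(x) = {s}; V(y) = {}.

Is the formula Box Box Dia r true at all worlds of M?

Let φ = Box Box Dia r. Evaluate φ at each world:
  u (successors {v, x, y}): φ is false.
  v (successors {u, w, x, y}): φ is false.
  w (successors {u, x, y}): φ is false.
  x (successors {v, w, x, y}): φ is false.
  y (successors {u, v, w, y}): φ is false.
Detail at u (counterexample):
  At u: Box Box Dia r requires Box Dia r at every successor {v, x, y}.
    Box Dia r fails at v, so Box Box Dia r is false at u.
      At v: Box Dia r requires Dia r at every successor {u, w, x, y}.
        Dia r fails at u, so Box Dia r is false at v.

No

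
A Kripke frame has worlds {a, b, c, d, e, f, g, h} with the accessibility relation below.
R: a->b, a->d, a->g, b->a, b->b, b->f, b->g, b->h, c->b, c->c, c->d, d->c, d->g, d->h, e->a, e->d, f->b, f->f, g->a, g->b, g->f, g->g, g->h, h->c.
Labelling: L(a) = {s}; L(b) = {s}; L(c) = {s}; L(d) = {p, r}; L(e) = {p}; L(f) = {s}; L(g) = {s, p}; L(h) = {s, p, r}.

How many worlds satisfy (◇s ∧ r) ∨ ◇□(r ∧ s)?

2

Recall that □ψ holds at a world iff ψ holds at every accessible world, and ◇ψ holds iff ψ holds at some accessible world.
Let φ = (◇s ∧ r) ∨ ◇□(r ∧ s). Evaluate φ at each world:
  a (successors {b, d, g}): φ is false.
  b (successors {a, b, f, g, h}): φ is false.
  c (successors {b, c, d}): φ is false.
  d (successors {c, g, h}): φ is true.
  e (successors {a, d}): φ is false.
  f (successors {b, f}): φ is false.
  g (successors {a, b, f, g, h}): φ is false.
  h (successors {c}): φ is true.
For instance, at f:
  At f: ◇s ∧ r is false, ◇□(r ∧ s) is false, so (◇s ∧ r) ∨ ◇□(r ∧ s) is false.
    At f: ◇s is true, r is false, so ◇s ∧ r is false.
      At f: ◇s requires s at some successor in {b, f}.
        s holds at b, so ◇s is true at f.
    At f: ◇□(r ∧ s) requires □(r ∧ s) at some successor in {b, f}.
      At b: □(r ∧ s) is false.
      At f: □(r ∧ s) is false.
    So ◇□(r ∧ s) is false at f.
Satisfying worlds: {d, h}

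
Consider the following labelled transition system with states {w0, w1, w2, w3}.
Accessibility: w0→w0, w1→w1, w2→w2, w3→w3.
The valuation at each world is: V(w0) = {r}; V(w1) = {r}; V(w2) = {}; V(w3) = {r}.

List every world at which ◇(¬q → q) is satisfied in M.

Let φ = ◇(¬q → q). Evaluate φ at each world:
  w0 (successors {w0}): φ is false.
  w1 (successors {w1}): φ is false.
  w2 (successors {w2}): φ is false.
  w3 (successors {w3}): φ is false.
For instance, at w2:
  At w2: ◇(¬q → q) requires ¬q → q at some successor in {w2}.
    At w2: ¬q → q is false.
  So ◇(¬q → q) is false at w2.
Satisfying worlds: none.

none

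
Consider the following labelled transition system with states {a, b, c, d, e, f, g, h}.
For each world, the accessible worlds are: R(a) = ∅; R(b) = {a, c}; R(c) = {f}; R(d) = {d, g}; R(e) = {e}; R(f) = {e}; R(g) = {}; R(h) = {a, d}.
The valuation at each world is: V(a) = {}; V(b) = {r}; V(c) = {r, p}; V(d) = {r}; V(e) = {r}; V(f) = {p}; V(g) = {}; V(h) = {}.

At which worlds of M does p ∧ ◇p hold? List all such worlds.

c

Let φ = p ∧ ◇p. Evaluate φ at each world:
  a (successors ∅): φ is false.
  b (successors {a, c}): φ is false.
  c (successors {f}): φ is true.
  d (successors {d, g}): φ is false.
  e (successors {e}): φ is false.
  f (successors {e}): φ is false.
  g (successors ∅): φ is false.
  h (successors {a, d}): φ is false.
For instance, at c:
  At c: p is true, ◇p is true, so p ∧ ◇p is true.
    At c: ◇p requires p at some successor in {f}.
      p holds at f, so ◇p is true at c.
Satisfying worlds: {c}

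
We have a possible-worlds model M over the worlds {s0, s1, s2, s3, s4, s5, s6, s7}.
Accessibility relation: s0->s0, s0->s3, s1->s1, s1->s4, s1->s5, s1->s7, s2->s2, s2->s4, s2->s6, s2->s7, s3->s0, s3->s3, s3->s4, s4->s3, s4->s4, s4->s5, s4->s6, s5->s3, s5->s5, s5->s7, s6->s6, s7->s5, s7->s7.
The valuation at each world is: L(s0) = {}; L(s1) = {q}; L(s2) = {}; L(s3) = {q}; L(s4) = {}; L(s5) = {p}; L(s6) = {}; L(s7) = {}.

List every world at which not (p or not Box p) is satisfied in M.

none

Let φ = not (p or not Box p). Evaluate φ at each world:
  s0 (successors {s0, s3}): φ is false.
  s1 (successors {s1, s4, s5, s7}): φ is false.
  s2 (successors {s2, s4, s6, s7}): φ is false.
  s3 (successors {s0, s3, s4}): φ is false.
  s4 (successors {s3, s4, s5, s6}): φ is false.
  s5 (successors {s3, s5, s7}): φ is false.
  s6 (successors {s6}): φ is false.
  s7 (successors {s5, s7}): φ is false.
For instance, at s7:
  At s7: p or not Box p is true, so not (p or not Box p) is false.
    At s7: p is false, not Box p is true, so p or not Box p is true.
      At s7: Box p is false, so not Box p is true.
Satisfying worlds: none.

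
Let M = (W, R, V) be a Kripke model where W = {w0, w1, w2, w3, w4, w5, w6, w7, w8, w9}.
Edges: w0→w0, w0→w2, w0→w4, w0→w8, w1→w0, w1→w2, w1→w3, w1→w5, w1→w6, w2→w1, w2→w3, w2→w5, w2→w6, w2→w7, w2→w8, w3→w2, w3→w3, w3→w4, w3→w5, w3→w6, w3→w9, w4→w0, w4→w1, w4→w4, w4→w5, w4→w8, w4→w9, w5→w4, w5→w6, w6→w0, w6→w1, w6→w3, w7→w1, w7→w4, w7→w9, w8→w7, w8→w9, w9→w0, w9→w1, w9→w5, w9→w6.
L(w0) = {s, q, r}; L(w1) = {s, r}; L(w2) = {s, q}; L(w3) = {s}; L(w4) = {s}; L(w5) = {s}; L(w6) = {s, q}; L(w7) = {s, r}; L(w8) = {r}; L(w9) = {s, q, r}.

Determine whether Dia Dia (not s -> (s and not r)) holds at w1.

Yes

At w1: Dia Dia (not s -> (s and not r)) requires Dia (not s -> (s and not r)) at some successor in {w0, w2, w3, w5, w6}.
  Dia (not s -> (s and not r)) holds at w0, so Dia Dia (not s -> (s and not r)) is true at w1.
    At w0: Dia (not s -> (s and not r)) requires not s -> (s and not r) at some successor in {w0, w2, w4, w8}.
      not s -> (s and not r) holds at w0, so Dia (not s -> (s and not r)) is true at w0.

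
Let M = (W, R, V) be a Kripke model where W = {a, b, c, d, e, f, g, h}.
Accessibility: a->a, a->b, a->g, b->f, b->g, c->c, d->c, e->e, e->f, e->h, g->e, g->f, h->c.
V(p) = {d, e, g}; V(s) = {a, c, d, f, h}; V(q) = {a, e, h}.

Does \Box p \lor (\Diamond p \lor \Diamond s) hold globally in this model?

Let φ = \Box p \lor (\Diamond p \lor \Diamond s). Evaluate φ at each world:
  a (successors {a, b, g}): φ is true.
  b (successors {f, g}): φ is true.
  c (successors {c}): φ is true.
  d (successors {c}): φ is true.
  e (successors {e, f, h}): φ is true.
  f (successors ∅): φ is true.
  g (successors {e, f}): φ is true.
  h (successors {c}): φ is true.
For instance, at b:
  At b: \Box p is false, \Diamond p \lor \Diamond s is true, so \Box p \lor (\Diamond p \lor \Diamond s) is true.
    At b: \Box p requires p at every successor {f, g}.
      p fails at f, so \Box p is false at b.
    At b: \Diamond p is true, \Diamond s is true, so \Diamond p \lor \Diamond s is true.
      At b: \Diamond p requires p at some successor in {f, g}.
        p holds at g, so \Diamond p is true at b.
      At b: \Diamond s requires s at some successor in {f, g}.
        s holds at f, so \Diamond s is true at b.

Yes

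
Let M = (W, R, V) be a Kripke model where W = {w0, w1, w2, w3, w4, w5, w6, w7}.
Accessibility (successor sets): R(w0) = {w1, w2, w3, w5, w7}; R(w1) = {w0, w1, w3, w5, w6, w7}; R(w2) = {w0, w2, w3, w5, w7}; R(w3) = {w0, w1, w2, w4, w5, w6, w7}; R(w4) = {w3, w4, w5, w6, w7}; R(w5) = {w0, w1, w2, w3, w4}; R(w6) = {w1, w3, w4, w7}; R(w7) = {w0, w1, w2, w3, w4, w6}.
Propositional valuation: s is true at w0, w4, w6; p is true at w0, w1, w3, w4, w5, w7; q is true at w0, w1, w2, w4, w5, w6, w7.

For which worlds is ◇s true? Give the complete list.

Recall that ◇ψ holds at a world iff ψ holds at some accessible world.
Let φ = ◇s. Evaluate φ at each world:
  w0 (successors {w1, w2, w3, w5, w7}): φ is false.
  w1 (successors {w0, w1, w3, w5, w6, w7}): φ is true.
  w2 (successors {w0, w2, w3, w5, w7}): φ is true.
  w3 (successors {w0, w1, w2, w4, w5, w6, w7}): φ is true.
  w4 (successors {w3, w4, w5, w6, w7}): φ is true.
  w5 (successors {w0, w1, w2, w3, w4}): φ is true.
  w6 (successors {w1, w3, w4, w7}): φ is true.
  w7 (successors {w0, w1, w2, w3, w4, w6}): φ is true.
For instance, at w6:
  At w6: ◇s requires s at some successor in {w1, w3, w4, w7}.
    s holds at w4, so ◇s is true at w6.
Satisfying worlds: {w1, w2, w3, w4, w5, w6, w7}

w1, w2, w3, w4, w5, w6, w7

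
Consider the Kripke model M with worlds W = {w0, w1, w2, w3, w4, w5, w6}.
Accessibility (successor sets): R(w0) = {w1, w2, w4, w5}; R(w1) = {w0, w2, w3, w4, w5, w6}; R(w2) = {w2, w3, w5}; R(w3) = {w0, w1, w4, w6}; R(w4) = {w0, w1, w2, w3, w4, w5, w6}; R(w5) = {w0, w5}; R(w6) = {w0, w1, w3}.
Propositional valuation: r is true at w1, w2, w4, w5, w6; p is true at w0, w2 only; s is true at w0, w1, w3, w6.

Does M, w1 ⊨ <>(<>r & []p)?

At w1: <>(<>r & []p) requires <>r & []p at some successor in {w0, w2, w3, w4, w5, w6}.
  At w0: <>r & []p is false.
  At w2: <>r & []p is false.
  At w3: <>r & []p is false.
  At w4: <>r & []p is false.
  At w5: <>r & []p is false.
  At w6: <>r & []p is false.
So <>(<>r & []p) is false at w1.

No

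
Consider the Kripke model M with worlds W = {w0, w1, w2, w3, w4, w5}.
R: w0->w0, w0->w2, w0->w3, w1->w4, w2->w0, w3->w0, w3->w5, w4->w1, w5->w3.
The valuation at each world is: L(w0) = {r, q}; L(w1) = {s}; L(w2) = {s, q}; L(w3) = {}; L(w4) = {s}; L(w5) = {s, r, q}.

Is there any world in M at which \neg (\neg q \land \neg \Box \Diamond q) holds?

Yes

Let φ = \neg (\neg q \land \neg \Box \Diamond q). Evaluate φ at each world:
  w0 (successors {w0, w2, w3}): φ is true.
  w1 (successors {w4}): φ is false.
  w2 (successors {w0}): φ is true.
  w3 (successors {w0, w5}): φ is false.
  w4 (successors {w1}): φ is false.
  w5 (successors {w3}): φ is true.
Detail at w0 (witness):
  At w0: \neg q \land \neg \Box \Diamond q is false, so \neg (\neg q \land \neg \Box \Diamond q) is true.
    At w0: \neg q is false, \neg \Box \Diamond q is false, so \neg q \land \neg \Box \Diamond q is false.
      At w0: \Box \Diamond q is true, so \neg \Box \Diamond q is false.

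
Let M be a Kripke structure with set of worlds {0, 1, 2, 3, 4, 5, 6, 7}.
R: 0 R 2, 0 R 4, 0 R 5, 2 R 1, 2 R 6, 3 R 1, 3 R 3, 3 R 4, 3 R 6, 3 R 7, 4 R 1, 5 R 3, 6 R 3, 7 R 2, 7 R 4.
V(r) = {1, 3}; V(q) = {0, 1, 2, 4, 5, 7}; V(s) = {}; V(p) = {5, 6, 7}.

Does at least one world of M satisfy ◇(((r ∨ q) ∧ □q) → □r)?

Yes

Let φ = ◇(((r ∨ q) ∧ □q) → □r). Evaluate φ at each world:
  0 (successors {2, 4, 5}): φ is true.
  1 (successors ∅): φ is false.
  2 (successors {1, 6}): φ is true.
  3 (successors {1, 3, 4, 6, 7}): φ is true.
  4 (successors {1}): φ is true.
  5 (successors {3}): φ is true.
  6 (successors {3}): φ is true.
  7 (successors {2, 4}): φ is true.
Detail at 0 (witness):
  At 0: ◇(((r ∨ q) ∧ □q) → □r) requires ((r ∨ q) ∧ □q) → □r at some successor in {2, 4, 5}.
    ((r ∨ q) ∧ □q) → □r holds at 2, so ◇(((r ∨ q) ∧ □q) → □r) is true at 0.
      At 2: (r ∨ q) ∧ □q is false, □r is false, so ((r ∨ q) ∧ □q) → □r is true.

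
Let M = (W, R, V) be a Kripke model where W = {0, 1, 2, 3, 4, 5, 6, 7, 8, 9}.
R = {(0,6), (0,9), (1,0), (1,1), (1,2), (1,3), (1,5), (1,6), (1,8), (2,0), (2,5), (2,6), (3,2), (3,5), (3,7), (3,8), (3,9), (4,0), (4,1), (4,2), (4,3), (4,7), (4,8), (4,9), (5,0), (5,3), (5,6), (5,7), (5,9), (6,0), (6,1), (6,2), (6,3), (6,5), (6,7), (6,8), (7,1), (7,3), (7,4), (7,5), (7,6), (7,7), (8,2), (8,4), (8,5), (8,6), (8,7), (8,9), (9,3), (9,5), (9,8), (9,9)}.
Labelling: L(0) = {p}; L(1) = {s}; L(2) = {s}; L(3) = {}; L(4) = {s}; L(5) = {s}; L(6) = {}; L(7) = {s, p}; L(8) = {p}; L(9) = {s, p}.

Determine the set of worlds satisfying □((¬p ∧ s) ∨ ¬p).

Let φ = □((¬p ∧ s) ∨ ¬p). Evaluate φ at each world:
  0 (successors {6, 9}): φ is false.
  1 (successors {0, 1, 2, 3, 5, 6, 8}): φ is false.
  2 (successors {0, 5, 6}): φ is false.
  3 (successors {2, 5, 7, 8, 9}): φ is false.
  4 (successors {0, 1, 2, 3, 7, 8, 9}): φ is false.
  5 (successors {0, 3, 6, 7, 9}): φ is false.
  6 (successors {0, 1, 2, 3, 5, 7, 8}): φ is false.
  7 (successors {1, 3, 4, 5, 6, 7}): φ is false.
  8 (successors {2, 4, 5, 6, 7, 9}): φ is false.
  9 (successors {3, 5, 8, 9}): φ is false.
For instance, at 4:
  At 4: □((¬p ∧ s) ∨ ¬p) requires (¬p ∧ s) ∨ ¬p at every successor {0, 1, 2, 3, 7, 8, 9}.
    (¬p ∧ s) ∨ ¬p fails at 0, so □((¬p ∧ s) ∨ ¬p) is false at 4.
Satisfying worlds: none.

none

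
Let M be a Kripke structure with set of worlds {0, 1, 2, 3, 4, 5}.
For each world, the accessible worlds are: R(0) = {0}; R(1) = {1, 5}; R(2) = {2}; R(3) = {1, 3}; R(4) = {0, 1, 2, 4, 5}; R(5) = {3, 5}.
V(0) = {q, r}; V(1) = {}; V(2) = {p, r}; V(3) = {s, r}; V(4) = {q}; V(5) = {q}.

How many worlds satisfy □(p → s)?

4

Let φ = □(p → s). Evaluate φ at each world:
  0 (successors {0}): φ is true.
  1 (successors {1, 5}): φ is true.
  2 (successors {2}): φ is false.
  3 (successors {1, 3}): φ is true.
  4 (successors {0, 1, 2, 4, 5}): φ is false.
  5 (successors {3, 5}): φ is true.
For instance, at 0:
  At 0: □(p → s) requires p → s at every successor {0}.
    At 0: p → s is true.
  So □(p → s) is true at 0.
Satisfying worlds: {0, 1, 3, 5}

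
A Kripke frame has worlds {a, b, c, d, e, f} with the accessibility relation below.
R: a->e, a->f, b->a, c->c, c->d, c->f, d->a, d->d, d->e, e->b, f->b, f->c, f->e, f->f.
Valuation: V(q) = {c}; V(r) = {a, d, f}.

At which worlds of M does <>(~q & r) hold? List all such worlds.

Recall that <>ψ holds at a world iff ψ holds at some accessible world.
Let φ = <>(~q & r). Evaluate φ at each world:
  a (successors {e, f}): φ is true.
  b (successors {a}): φ is true.
  c (successors {c, d, f}): φ is true.
  d (successors {a, d, e}): φ is true.
  e (successors {b}): φ is false.
  f (successors {b, c, e, f}): φ is true.
For instance, at a:
  At a: <>(~q & r) requires ~q & r at some successor in {e, f}.
    ~q & r holds at f, so <>(~q & r) is true at a.
Satisfying worlds: {a, b, c, d, f}

a, b, c, d, f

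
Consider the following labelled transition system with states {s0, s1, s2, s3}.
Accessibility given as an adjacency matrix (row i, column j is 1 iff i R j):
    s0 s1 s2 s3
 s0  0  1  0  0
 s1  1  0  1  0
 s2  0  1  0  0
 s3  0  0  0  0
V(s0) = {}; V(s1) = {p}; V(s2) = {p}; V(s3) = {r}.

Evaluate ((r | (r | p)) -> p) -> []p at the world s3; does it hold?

At s3: (r | (r | p)) -> p is false, []p is true, so ((r | (r | p)) -> p) -> []p is true.
  At s3: no accessible worlds, so []p holds vacuously.

Yes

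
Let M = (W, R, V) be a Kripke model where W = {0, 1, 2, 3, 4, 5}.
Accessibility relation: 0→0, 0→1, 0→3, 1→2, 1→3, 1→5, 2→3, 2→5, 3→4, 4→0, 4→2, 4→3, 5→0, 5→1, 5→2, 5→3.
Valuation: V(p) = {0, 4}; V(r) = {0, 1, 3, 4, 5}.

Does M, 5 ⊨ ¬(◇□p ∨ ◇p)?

No

At 5: ◇□p ∨ ◇p is true, so ¬(◇□p ∨ ◇p) is false.
  At 5: ◇□p is true, ◇p is true, so ◇□p ∨ ◇p is true.
    At 5: ◇□p requires □p at some successor in {0, 1, 2, 3}.
      □p holds at 3, so ◇□p is true at 5.
    At 5: ◇p requires p at some successor in {0, 1, 2, 3}.
      p holds at 0, so ◇p is true at 5.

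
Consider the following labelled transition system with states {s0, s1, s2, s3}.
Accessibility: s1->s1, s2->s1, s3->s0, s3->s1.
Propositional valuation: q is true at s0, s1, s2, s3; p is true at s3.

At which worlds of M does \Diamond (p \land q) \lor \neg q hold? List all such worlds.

Recall that \Diamond ψ holds at a world iff ψ holds at some accessible world.
Let φ = \Diamond (p \land q) \lor \neg q. Evaluate φ at each world:
  s0 (successors ∅): φ is false.
  s1 (successors {s1}): φ is false.
  s2 (successors {s1}): φ is false.
  s3 (successors {s0, s1}): φ is false.
For instance, at s2:
  At s2: \Diamond (p \land q) is false, \neg q is false, so \Diamond (p \land q) \lor \neg q is false.
    At s2: \Diamond (p \land q) requires p \land q at some successor in {s1}.
      At s1: p \land q is false.
    So \Diamond (p \land q) is false at s2.
Satisfying worlds: none.

none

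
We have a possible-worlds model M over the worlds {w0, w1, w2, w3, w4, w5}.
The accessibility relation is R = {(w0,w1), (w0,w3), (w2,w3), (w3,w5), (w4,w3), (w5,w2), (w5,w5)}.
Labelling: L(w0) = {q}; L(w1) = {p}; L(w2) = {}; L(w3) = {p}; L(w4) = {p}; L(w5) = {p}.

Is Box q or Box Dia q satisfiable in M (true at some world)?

Let φ = Box q or Box Dia q. Evaluate φ at each world:
  w0 (successors {w1, w3}): φ is false.
  w1 (successors ∅): φ is true.
  w2 (successors {w3}): φ is false.
  w3 (successors {w5}): φ is false.
  w4 (successors {w3}): φ is false.
  w5 (successors {w2, w5}): φ is false.
Detail at w1 (witness):
  At w1: Box q is true, Box Dia q is true, so Box q or Box Dia q is true.
    At w1: no accessible worlds, so Box q holds vacuously.
    At w1: no accessible worlds, so Box Dia q holds vacuously.

Yes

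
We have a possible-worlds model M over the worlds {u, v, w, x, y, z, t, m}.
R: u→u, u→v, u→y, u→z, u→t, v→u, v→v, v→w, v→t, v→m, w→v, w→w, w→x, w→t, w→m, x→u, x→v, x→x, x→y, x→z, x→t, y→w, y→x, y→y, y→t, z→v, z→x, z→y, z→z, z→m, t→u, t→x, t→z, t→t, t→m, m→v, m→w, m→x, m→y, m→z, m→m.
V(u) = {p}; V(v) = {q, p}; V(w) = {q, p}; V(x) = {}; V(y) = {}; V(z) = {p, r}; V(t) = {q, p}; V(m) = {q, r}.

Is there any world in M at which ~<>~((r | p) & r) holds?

No

Recall that <>ψ holds at a world iff ψ holds at some accessible world.
Let φ = ~<>~((r | p) & r). Evaluate φ at each world:
  u (successors {u, v, y, z, t}): φ is false.
  v (successors {u, v, w, t, m}): φ is false.
  w (successors {v, w, x, t, m}): φ is false.
  x (successors {u, v, x, y, z, t}): φ is false.
  y (successors {w, x, y, t}): φ is false.
  z (successors {v, x, y, z, m}): φ is false.
  t (successors {u, x, z, t, m}): φ is false.
  m (successors {v, w, x, y, z, m}): φ is false.
For instance, at t:
  At t: <>~((r | p) & r) is true, so ~<>~((r | p) & r) is false.
    At t: <>~((r | p) & r) requires ~((r | p) & r) at some successor in {u, x, z, t, m}.
      ~((r | p) & r) holds at u, so <>~((r | p) & r) is true at t.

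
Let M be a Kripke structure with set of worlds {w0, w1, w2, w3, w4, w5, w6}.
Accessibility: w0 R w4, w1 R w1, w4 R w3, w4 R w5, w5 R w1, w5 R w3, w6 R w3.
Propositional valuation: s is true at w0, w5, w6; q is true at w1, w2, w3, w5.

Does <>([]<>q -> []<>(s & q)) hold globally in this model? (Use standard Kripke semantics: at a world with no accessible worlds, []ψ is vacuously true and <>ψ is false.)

Recall that []ψ holds at a world iff ψ holds at every accessible world, and <>ψ holds iff ψ holds at some accessible world.
Let φ = <>([]<>q -> []<>(s & q)). Evaluate φ at each world:
  w0 (successors {w4}): φ is true.
  w1 (successors {w1}): φ is false.
  w2 (successors ∅): φ is false.
  w3 (successors ∅): φ is false.
  w4 (successors {w3, w5}): φ is true.
  w5 (successors {w1, w3}): φ is true.
  w6 (successors {w3}): φ is true.
Detail at w1 (counterexample):
  At w1: <>([]<>q -> []<>(s & q)) requires []<>q -> []<>(s & q) at some successor in {w1}.
    At w1: []<>q -> []<>(s & q) is false.
  So <>([]<>q -> []<>(s & q)) is false at w1.

No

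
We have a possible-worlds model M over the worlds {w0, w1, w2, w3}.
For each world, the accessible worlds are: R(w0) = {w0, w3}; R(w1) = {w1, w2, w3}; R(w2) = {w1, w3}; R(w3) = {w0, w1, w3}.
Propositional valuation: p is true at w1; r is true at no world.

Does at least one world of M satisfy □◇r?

Let φ = □◇r. Evaluate φ at each world:
  w0 (successors {w0, w3}): φ is false.
  w1 (successors {w1, w2, w3}): φ is false.
  w2 (successors {w1, w3}): φ is false.
  w3 (successors {w0, w1, w3}): φ is false.
For instance, at w3:
  At w3: □◇r requires ◇r at every successor {w0, w1, w3}.
    ◇r fails at w0, so □◇r is false at w3.
      At w0: ◇r requires r at some successor in {w0, w3}.
        At w0: r is false.
        At w3: r is false.
      So ◇r is false at w0.

No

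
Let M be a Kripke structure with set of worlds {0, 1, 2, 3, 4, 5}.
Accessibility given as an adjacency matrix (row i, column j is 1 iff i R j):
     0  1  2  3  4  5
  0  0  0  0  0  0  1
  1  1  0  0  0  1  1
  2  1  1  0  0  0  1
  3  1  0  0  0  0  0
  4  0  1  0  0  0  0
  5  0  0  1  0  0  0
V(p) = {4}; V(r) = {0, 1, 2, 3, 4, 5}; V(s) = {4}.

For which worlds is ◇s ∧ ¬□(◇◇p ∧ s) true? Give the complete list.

Let φ = ◇s ∧ ¬□(◇◇p ∧ s). Evaluate φ at each world:
  0 (successors {5}): φ is false.
  1 (successors {0, 4, 5}): φ is true.
  2 (successors {0, 1, 5}): φ is false.
  3 (successors {0}): φ is false.
  4 (successors {1}): φ is false.
  5 (successors {2}): φ is false.
For instance, at 0:
  At 0: ◇s is false, ¬□(◇◇p ∧ s) is true, so ◇s ∧ ¬□(◇◇p ∧ s) is false.
    At 0: ◇s requires s at some successor in {5}.
      At 5: s is false.
    So ◇s is false at 0.
    At 0: □(◇◇p ∧ s) is false, so ¬□(◇◇p ∧ s) is true.
      At 0: □(◇◇p ∧ s) requires ◇◇p ∧ s at every successor {5}.
        ◇◇p ∧ s fails at 5, so □(◇◇p ∧ s) is false at 0.
Satisfying worlds: {1}

1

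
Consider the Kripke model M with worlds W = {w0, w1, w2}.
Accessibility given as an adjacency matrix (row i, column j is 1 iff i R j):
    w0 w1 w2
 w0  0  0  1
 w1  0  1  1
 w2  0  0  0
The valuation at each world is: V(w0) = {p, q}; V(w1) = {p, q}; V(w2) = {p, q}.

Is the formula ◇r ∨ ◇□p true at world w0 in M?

At w0: ◇r is false, ◇□p is true, so ◇r ∨ ◇□p is true.
  At w0: ◇r requires r at some successor in {w2}.
    At w2: r is false.
  So ◇r is false at w0.
  At w0: ◇□p requires □p at some successor in {w2}.
    □p holds at w2, so ◇□p is true at w0.
      At w2: no accessible worlds, so □p holds vacuously.

Yes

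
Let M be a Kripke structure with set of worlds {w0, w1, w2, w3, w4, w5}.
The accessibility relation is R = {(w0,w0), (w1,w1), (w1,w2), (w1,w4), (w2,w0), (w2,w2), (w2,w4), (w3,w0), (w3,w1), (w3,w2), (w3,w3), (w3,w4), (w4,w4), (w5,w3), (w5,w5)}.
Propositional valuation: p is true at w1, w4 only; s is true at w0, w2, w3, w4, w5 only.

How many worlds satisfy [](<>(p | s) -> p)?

Let φ = [](<>(p | s) -> p). Evaluate φ at each world:
  w0 (successors {w0}): φ is false.
  w1 (successors {w1, w2, w4}): φ is false.
  w2 (successors {w0, w2, w4}): φ is false.
  w3 (successors {w0, w1, w2, w3, w4}): φ is false.
  w4 (successors {w4}): φ is true.
  w5 (successors {w3, w5}): φ is false.
For instance, at w3:
  At w3: [](<>(p | s) -> p) requires <>(p | s) -> p at every successor {w0, w1, w2, w3, w4}.
    <>(p | s) -> p fails at w0, so [](<>(p | s) -> p) is false at w3.
      At w0: <>(p | s) is true, p is false, so <>(p | s) -> p is false.
Satisfying worlds: {w4}

1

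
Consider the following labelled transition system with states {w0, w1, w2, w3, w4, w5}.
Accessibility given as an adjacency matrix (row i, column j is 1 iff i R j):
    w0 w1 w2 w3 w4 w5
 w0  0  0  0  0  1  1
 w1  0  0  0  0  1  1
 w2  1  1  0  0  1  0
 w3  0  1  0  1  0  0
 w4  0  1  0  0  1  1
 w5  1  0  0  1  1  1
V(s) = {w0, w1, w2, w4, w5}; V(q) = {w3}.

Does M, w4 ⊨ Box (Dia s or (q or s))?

Recall that Box ψ holds at a world iff ψ holds at every accessible world, and Dia ψ holds iff ψ holds at some accessible world.
At w4: Box (Dia s or (q or s)) requires Dia s or (q or s) at every successor {w1, w4, w5}.
    At w1: Dia s is true, q or s is true, so Dia s or (q or s) is true.
      At w1: Dia s requires s at some successor in {w4, w5}.
        s holds at w4, so Dia s is true at w1.
    At w4: Dia s is true, q or s is true, so Dia s or (q or s) is true.
      At w4: Dia s requires s at some successor in {w1, w4, w5}.
        s holds at w1, so Dia s is true at w4.
    At w5: Dia s is true, q or s is true, so Dia s or (q or s) is true.
      At w5: Dia s requires s at some successor in {w0, w3, w4, w5}.
        s holds at w0, so Dia s is true at w5.
So Box (Dia s or (q or s)) is true at w4.

Yes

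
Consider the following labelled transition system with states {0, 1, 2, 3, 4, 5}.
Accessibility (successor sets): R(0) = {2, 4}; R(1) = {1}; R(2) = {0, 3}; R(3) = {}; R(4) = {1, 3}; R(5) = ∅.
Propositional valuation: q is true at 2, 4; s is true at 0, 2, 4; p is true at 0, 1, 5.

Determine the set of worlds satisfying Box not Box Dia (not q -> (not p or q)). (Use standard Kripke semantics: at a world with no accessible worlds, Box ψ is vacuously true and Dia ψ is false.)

Let φ = Box not Box Dia (not q -> (not p or q)). Evaluate φ at each world:
  0 (successors {2, 4}): φ is true.
  1 (successors {1}): φ is true.
  2 (successors {0, 3}): φ is false.
  3 (successors ∅): φ is true.
  4 (successors {1, 3}): φ is false.
  5 (successors ∅): φ is true.
For instance, at 1:
  At 1: Box not Box Dia (not q -> (not p or q)) requires not Box Dia (not q -> (not p or q)) at every successor {1}.
      At 1: Box Dia (not q -> (not p or q)) is false, so not Box Dia (not q -> (not p or q)) is true.
  So Box not Box Dia (not q -> (not p or q)) is true at 1.
Satisfying worlds: {0, 1, 3, 5}

0, 1, 3, 5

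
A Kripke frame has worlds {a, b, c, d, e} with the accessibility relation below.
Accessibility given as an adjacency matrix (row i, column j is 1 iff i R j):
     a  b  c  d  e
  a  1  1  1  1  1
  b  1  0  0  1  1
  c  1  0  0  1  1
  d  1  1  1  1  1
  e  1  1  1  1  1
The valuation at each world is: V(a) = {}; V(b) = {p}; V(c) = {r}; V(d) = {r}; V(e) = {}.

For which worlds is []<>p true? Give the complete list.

b, c

Let φ = []<>p. Evaluate φ at each world:
  a (successors {a, b, c, d, e}): φ is false.
  b (successors {a, d, e}): φ is true.
  c (successors {a, d, e}): φ is true.
  d (successors {a, b, c, d, e}): φ is false.
  e (successors {a, b, c, d, e}): φ is false.
For instance, at d:
  At d: []<>p requires <>p at every successor {a, b, c, d, e}.
    <>p fails at b, so []<>p is false at d.
      At b: <>p requires p at some successor in {a, d, e}.
        At a: p is false.
        At d: p is false.
        At e: p is false.
      So <>p is false at b.
Satisfying worlds: {b, c}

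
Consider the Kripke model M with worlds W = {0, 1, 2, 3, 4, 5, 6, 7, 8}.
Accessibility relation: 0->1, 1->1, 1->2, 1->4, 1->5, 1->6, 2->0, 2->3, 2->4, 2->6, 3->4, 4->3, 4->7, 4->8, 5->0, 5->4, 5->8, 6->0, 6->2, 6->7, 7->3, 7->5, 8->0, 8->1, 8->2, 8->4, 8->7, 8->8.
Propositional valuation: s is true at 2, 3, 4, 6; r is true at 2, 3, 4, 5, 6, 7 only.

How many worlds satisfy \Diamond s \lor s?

Let φ = \Diamond s \lor s. Evaluate φ at each world:
  0 (successors {1}): φ is false.
  1 (successors {1, 2, 4, 5, 6}): φ is true.
  2 (successors {0, 3, 4, 6}): φ is true.
  3 (successors {4}): φ is true.
  4 (successors {3, 7, 8}): φ is true.
  5 (successors {0, 4, 8}): φ is true.
  6 (successors {0, 2, 7}): φ is true.
  7 (successors {3, 5}): φ is true.
  8 (successors {0, 1, 2, 4, 7, 8}): φ is true.
For instance, at 2:
  At 2: \Diamond s is true, s is true, so \Diamond s \lor s is true.
    At 2: \Diamond s requires s at some successor in {0, 3, 4, 6}.
      s holds at 3, so \Diamond s is true at 2.
Satisfying worlds: {1, 2, 3, 4, 5, 6, 7, 8}

8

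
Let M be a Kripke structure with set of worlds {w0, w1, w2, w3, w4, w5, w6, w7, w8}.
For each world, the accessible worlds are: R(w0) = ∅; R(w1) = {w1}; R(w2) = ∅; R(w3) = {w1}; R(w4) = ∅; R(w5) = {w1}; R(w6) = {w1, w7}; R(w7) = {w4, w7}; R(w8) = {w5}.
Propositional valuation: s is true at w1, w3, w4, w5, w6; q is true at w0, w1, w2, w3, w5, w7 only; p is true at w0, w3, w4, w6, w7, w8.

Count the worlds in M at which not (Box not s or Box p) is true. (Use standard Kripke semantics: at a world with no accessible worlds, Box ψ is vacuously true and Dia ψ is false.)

5

Recall that Box ψ holds at a world iff ψ holds at every accessible world, and Dia ψ holds iff ψ holds at some accessible world.
Let φ = not (Box not s or Box p). Evaluate φ at each world:
  w0 (successors ∅): φ is false.
  w1 (successors {w1}): φ is true.
  w2 (successors ∅): φ is false.
  w3 (successors {w1}): φ is true.
  w4 (successors ∅): φ is false.
  w5 (successors {w1}): φ is true.
  w6 (successors {w1, w7}): φ is true.
  w7 (successors {w4, w7}): φ is false.
  w8 (successors {w5}): φ is true.
For instance, at w3:
  At w3: Box not s or Box p is false, so not (Box not s or Box p) is true.
    At w3: Box not s is false, Box p is false, so Box not s or Box p is false.
      At w3: Box not s requires not s at every successor {w1}.
        not s fails at w1, so Box not s is false at w3.
      At w3: Box p requires p at every successor {w1}.
        p fails at w1, so Box p is false at w3.
Satisfying worlds: {w1, w3, w5, w6, w8}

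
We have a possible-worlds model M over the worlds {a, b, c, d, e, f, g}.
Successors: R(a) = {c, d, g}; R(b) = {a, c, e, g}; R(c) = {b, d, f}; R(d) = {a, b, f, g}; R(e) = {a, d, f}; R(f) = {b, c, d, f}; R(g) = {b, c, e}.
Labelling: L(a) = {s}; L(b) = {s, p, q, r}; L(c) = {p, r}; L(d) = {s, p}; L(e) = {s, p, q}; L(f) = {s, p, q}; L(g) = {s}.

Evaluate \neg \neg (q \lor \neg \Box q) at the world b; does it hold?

At b: \neg (q \lor \neg \Box q) is false, so \neg \neg (q \lor \neg \Box q) is true.
  At b: q \lor \neg \Box q is true, so \neg (q \lor \neg \Box q) is false.
    At b: q is true, \neg \Box q is true, so q \lor \neg \Box q is true.
      At b: \Box q is false, so \neg \Box q is true.

Yes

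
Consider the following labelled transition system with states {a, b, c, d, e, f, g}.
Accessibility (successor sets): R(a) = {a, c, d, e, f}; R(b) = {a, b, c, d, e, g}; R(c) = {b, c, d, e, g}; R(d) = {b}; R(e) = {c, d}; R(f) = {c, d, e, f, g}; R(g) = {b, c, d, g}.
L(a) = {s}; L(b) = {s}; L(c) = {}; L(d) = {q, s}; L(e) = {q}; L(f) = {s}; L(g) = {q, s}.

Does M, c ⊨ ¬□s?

At c: □s is false, so ¬□s is true.
  At c: □s requires s at every successor {b, c, d, e, g}.
    s fails at c, so □s is false at c.

Yes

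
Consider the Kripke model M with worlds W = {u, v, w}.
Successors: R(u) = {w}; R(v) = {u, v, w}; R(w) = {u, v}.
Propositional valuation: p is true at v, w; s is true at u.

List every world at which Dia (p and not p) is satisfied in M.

Let φ = Dia (p and not p). Evaluate φ at each world:
  u (successors {w}): φ is false.
  v (successors {u, v, w}): φ is false.
  w (successors {u, v}): φ is false.
For instance, at u:
  At u: Dia (p and not p) requires p and not p at some successor in {w}.
    At w: p and not p is false.
  So Dia (p and not p) is false at u.
Satisfying worlds: none.

none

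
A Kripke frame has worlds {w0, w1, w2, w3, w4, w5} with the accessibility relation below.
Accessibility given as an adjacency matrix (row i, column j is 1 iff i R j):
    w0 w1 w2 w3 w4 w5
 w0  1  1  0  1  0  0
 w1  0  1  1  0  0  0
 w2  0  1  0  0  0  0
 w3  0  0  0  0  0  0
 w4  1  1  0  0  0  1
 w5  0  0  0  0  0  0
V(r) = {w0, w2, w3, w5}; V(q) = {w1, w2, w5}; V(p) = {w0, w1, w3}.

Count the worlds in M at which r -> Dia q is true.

Let φ = r -> Dia q. Evaluate φ at each world:
  w0 (successors {w0, w1, w3}): φ is true.
  w1 (successors {w1, w2}): φ is true.
  w2 (successors {w1}): φ is true.
  w3 (successors ∅): φ is false.
  w4 (successors {w0, w1, w5}): φ is true.
  w5 (successors ∅): φ is false.
For instance, at w4:
  At w4: r is false, Dia q is true, so r -> Dia q is true.
    At w4: Dia q requires q at some successor in {w0, w1, w5}.
      q holds at w1, so Dia q is true at w4.
Satisfying worlds: {w0, w1, w2, w4}

4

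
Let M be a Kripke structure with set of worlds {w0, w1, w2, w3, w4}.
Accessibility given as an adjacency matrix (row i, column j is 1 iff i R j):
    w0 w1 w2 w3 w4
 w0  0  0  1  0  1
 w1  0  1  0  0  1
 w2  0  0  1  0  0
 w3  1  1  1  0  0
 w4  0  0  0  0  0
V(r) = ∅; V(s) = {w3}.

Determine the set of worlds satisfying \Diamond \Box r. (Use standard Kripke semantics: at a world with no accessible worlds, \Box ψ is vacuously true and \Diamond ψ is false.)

w0, w1

Let φ = \Diamond \Box r. Evaluate φ at each world:
  w0 (successors {w2, w4}): φ is true.
  w1 (successors {w1, w4}): φ is true.
  w2 (successors {w2}): φ is false.
  w3 (successors {w0, w1, w2}): φ is false.
  w4 (successors ∅): φ is false.
For instance, at w1:
  At w1: \Diamond \Box r requires \Box r at some successor in {w1, w4}.
    \Box r holds at w4, so \Diamond \Box r is true at w1.
      At w4: no accessible worlds, so \Box r holds vacuously.
Satisfying worlds: {w0, w1}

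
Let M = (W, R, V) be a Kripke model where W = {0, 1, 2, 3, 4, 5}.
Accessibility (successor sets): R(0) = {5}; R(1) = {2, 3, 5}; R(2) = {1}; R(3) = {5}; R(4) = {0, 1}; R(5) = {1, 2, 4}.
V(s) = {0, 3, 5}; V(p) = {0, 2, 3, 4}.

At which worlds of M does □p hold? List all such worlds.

Let φ = □p. Evaluate φ at each world:
  0 (successors {5}): φ is false.
  1 (successors {2, 3, 5}): φ is false.
  2 (successors {1}): φ is false.
  3 (successors {5}): φ is false.
  4 (successors {0, 1}): φ is false.
  5 (successors {1, 2, 4}): φ is false.
For instance, at 3:
  At 3: □p requires p at every successor {5}.
    p fails at 5, so □p is false at 3.
Satisfying worlds: none.

none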